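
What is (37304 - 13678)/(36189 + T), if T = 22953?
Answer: 11813/29571 ≈ 0.39948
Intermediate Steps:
(37304 - 13678)/(36189 + T) = (37304 - 13678)/(36189 + 22953) = 23626/59142 = 23626*(1/59142) = 11813/29571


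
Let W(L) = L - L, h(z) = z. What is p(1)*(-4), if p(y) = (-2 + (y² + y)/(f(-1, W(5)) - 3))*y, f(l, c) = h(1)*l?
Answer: 10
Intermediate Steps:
W(L) = 0
f(l, c) = l (f(l, c) = 1*l = l)
p(y) = y*(-2 - y/4 - y²/4) (p(y) = (-2 + (y² + y)/(-1 - 3))*y = (-2 + (y + y²)/(-4))*y = (-2 + (y + y²)*(-¼))*y = (-2 + (-y/4 - y²/4))*y = (-2 - y/4 - y²/4)*y = y*(-2 - y/4 - y²/4))
p(1)*(-4) = -¼*1*(8 + 1 + 1²)*(-4) = -¼*1*(8 + 1 + 1)*(-4) = -¼*1*10*(-4) = -5/2*(-4) = 10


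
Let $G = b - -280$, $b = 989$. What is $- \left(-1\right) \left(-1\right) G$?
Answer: $-1269$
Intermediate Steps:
$G = 1269$ ($G = 989 - -280 = 989 + 280 = 1269$)
$- \left(-1\right) \left(-1\right) G = - \left(-1\right) \left(-1\right) 1269 = \left(-1\right) 1 \cdot 1269 = \left(-1\right) 1269 = -1269$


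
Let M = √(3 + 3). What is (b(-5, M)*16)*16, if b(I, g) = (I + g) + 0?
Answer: -1280 + 256*√6 ≈ -652.93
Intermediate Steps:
M = √6 ≈ 2.4495
b(I, g) = I + g
(b(-5, M)*16)*16 = ((-5 + √6)*16)*16 = (-80 + 16*√6)*16 = -1280 + 256*√6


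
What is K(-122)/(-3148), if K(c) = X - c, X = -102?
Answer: -5/787 ≈ -0.0063532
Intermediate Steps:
K(c) = -102 - c
K(-122)/(-3148) = (-102 - 1*(-122))/(-3148) = (-102 + 122)*(-1/3148) = 20*(-1/3148) = -5/787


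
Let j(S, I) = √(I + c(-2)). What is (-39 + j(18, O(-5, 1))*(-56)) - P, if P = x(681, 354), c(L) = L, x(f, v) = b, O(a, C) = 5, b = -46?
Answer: 7 - 56*√3 ≈ -89.995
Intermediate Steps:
x(f, v) = -46
j(S, I) = √(-2 + I) (j(S, I) = √(I - 2) = √(-2 + I))
P = -46
(-39 + j(18, O(-5, 1))*(-56)) - P = (-39 + √(-2 + 5)*(-56)) - 1*(-46) = (-39 + √3*(-56)) + 46 = (-39 - 56*√3) + 46 = 7 - 56*√3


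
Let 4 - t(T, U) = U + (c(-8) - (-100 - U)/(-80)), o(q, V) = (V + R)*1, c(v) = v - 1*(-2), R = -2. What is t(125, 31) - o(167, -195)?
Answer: 14211/80 ≈ 177.64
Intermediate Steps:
c(v) = 2 + v (c(v) = v + 2 = 2 + v)
o(q, V) = -2 + V (o(q, V) = (V - 2)*1 = (-2 + V)*1 = -2 + V)
t(T, U) = 45/4 - 79*U/80 (t(T, U) = 4 - (U + ((2 - 8) - (-100 - U)/(-80))) = 4 - (U + (-6 - (-100 - U)*(-1)/80)) = 4 - (U + (-6 - (5/4 + U/80))) = 4 - (U + (-6 + (-5/4 - U/80))) = 4 - (U + (-29/4 - U/80)) = 4 - (-29/4 + 79*U/80) = 4 + (29/4 - 79*U/80) = 45/4 - 79*U/80)
t(125, 31) - o(167, -195) = (45/4 - 79/80*31) - (-2 - 195) = (45/4 - 2449/80) - 1*(-197) = -1549/80 + 197 = 14211/80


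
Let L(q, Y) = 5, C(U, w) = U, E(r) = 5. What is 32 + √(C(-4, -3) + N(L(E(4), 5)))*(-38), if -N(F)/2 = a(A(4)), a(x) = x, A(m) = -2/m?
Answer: 32 - 38*I*√3 ≈ 32.0 - 65.818*I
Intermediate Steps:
N(F) = 1 (N(F) = -(-4)/4 = -2*(-½) = 1)
32 + √(C(-4, -3) + N(L(E(4), 5)))*(-38) = 32 + √(-4 + 1)*(-38) = 32 + √(-3)*(-38) = 32 + (I*√3)*(-38) = 32 - 38*I*√3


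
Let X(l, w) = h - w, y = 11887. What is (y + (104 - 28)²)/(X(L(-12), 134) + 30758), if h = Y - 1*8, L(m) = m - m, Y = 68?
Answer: 17663/30684 ≈ 0.57564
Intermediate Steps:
L(m) = 0
h = 60 (h = 68 - 1*8 = 68 - 8 = 60)
X(l, w) = 60 - w
(y + (104 - 28)²)/(X(L(-12), 134) + 30758) = (11887 + (104 - 28)²)/((60 - 1*134) + 30758) = (11887 + 76²)/((60 - 134) + 30758) = (11887 + 5776)/(-74 + 30758) = 17663/30684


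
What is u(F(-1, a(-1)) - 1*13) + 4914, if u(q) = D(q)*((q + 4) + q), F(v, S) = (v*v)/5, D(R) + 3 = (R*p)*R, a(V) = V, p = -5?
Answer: 566838/25 ≈ 22674.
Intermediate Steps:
D(R) = -3 - 5*R**2 (D(R) = -3 + (R*(-5))*R = -3 + (-5*R)*R = -3 - 5*R**2)
F(v, S) = v**2/5 (F(v, S) = v**2*(1/5) = v**2/5)
u(q) = (-3 - 5*q**2)*(4 + 2*q) (u(q) = (-3 - 5*q**2)*((q + 4) + q) = (-3 - 5*q**2)*((4 + q) + q) = (-3 - 5*q**2)*(4 + 2*q))
u(F(-1, a(-1)) - 1*13) + 4914 = -2*(2 + ((1/5)*(-1)**2 - 1*13))*(3 + 5*((1/5)*(-1)**2 - 1*13)**2) + 4914 = -2*(2 + ((1/5)*1 - 13))*(3 + 5*((1/5)*1 - 13)**2) + 4914 = -2*(2 + (1/5 - 13))*(3 + 5*(1/5 - 13)**2) + 4914 = -2*(2 - 64/5)*(3 + 5*(-64/5)**2) + 4914 = -2*(-54/5)*(3 + 5*(4096/25)) + 4914 = -2*(-54/5)*(3 + 4096/5) + 4914 = -2*(-54/5)*4111/5 + 4914 = 443988/25 + 4914 = 566838/25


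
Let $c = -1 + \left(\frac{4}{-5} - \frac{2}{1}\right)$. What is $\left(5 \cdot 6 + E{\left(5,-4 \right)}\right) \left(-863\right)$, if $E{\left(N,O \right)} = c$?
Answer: $- \frac{113053}{5} \approx -22611.0$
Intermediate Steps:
$c = - \frac{19}{5}$ ($c = -1 + \left(4 \left(- \frac{1}{5}\right) - 2\right) = -1 - \frac{14}{5} = - \frac{19}{5} \approx -3.8$)
$E{\left(N,O \right)} = - \frac{19}{5}$
$\left(5 \cdot 6 + E{\left(5,-4 \right)}\right) \left(-863\right) = \left(5 \cdot 6 - \frac{19}{5}\right) \left(-863\right) = \left(30 - \frac{19}{5}\right) \left(-863\right) = \frac{131}{5} \left(-863\right) = - \frac{113053}{5}$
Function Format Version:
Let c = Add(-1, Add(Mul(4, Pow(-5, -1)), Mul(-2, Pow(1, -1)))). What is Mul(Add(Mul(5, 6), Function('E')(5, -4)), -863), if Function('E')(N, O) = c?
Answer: Rational(-113053, 5) ≈ -22611.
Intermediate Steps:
c = Rational(-19, 5) (c = Add(-1, Add(Mul(4, Rational(-1, 5)), Mul(-2, 1))) = Add(-1, Add(Rational(-4, 5), -2)) = Add(-1, Rational(-14, 5)) = Rational(-19, 5) ≈ -3.8000)
Function('E')(N, O) = Rational(-19, 5)
Mul(Add(Mul(5, 6), Function('E')(5, -4)), -863) = Mul(Add(Mul(5, 6), Rational(-19, 5)), -863) = Mul(Add(30, Rational(-19, 5)), -863) = Mul(Rational(131, 5), -863) = Rational(-113053, 5)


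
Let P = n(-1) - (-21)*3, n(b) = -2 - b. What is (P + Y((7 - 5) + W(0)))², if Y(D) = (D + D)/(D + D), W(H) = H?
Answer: 3969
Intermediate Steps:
Y(D) = 1 (Y(D) = (2*D)/((2*D)) = (2*D)*(1/(2*D)) = 1)
P = 62 (P = (-2 - 1*(-1)) - (-21)*3 = (-2 + 1) - 1*(-63) = -1 + 63 = 62)
(P + Y((7 - 5) + W(0)))² = (62 + 1)² = 63² = 3969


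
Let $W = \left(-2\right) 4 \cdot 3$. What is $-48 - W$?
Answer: $-24$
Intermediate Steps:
$W = -24$ ($W = \left(-8\right) 3 = -24$)
$-48 - W = -48 - -24 = -48 + 24 = -24$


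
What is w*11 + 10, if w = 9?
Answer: 109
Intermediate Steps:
w*11 + 10 = 9*11 + 10 = 99 + 10 = 109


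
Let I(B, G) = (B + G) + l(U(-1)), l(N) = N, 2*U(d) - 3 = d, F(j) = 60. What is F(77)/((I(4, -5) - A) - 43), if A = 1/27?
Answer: -810/581 ≈ -1.3941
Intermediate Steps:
A = 1/27 ≈ 0.037037
U(d) = 3/2 + d/2
I(B, G) = 1 + B + G (I(B, G) = (B + G) + (3/2 + (½)*(-1)) = (B + G) + (3/2 - ½) = (B + G) + 1 = 1 + B + G)
F(77)/((I(4, -5) - A) - 43) = 60/(((1 + 4 - 5) - 1*1/27) - 43) = 60/((0 - 1/27) - 43) = 60/(-1/27 - 43) = 60/(-1162/27) = 60*(-27/1162) = -810/581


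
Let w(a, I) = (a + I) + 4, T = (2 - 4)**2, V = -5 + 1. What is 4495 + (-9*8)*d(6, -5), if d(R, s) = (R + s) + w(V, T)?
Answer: 4135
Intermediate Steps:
V = -4
T = 4 (T = (-2)**2 = 4)
w(a, I) = 4 + I + a (w(a, I) = (I + a) + 4 = 4 + I + a)
d(R, s) = 4 + R + s (d(R, s) = (R + s) + (4 + 4 - 4) = (R + s) + 4 = 4 + R + s)
4495 + (-9*8)*d(6, -5) = 4495 + (-9*8)*(4 + 6 - 5) = 4495 - 72*5 = 4495 - 360 = 4135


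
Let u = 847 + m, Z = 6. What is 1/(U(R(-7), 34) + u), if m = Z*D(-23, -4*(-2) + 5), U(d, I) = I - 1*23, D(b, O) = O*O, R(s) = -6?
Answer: 1/1872 ≈ 0.00053419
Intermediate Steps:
D(b, O) = O²
U(d, I) = -23 + I (U(d, I) = I - 23 = -23 + I)
m = 1014 (m = 6*(-4*(-2) + 5)² = 6*(8 + 5)² = 6*13² = 6*169 = 1014)
u = 1861 (u = 847 + 1014 = 1861)
1/(U(R(-7), 34) + u) = 1/((-23 + 34) + 1861) = 1/(11 + 1861) = 1/1872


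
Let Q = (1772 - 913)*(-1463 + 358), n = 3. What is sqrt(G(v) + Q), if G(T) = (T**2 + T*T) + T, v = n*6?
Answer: I*sqrt(948529) ≈ 973.92*I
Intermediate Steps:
v = 18 (v = 3*6 = 18)
Q = -949195 (Q = 859*(-1105) = -949195)
G(T) = T + 2*T**2 (G(T) = (T**2 + T**2) + T = 2*T**2 + T = T + 2*T**2)
sqrt(G(v) + Q) = sqrt(18*(1 + 2*18) - 949195) = sqrt(18*(1 + 36) - 949195) = sqrt(18*37 - 949195) = sqrt(666 - 949195) = sqrt(-948529) = I*sqrt(948529)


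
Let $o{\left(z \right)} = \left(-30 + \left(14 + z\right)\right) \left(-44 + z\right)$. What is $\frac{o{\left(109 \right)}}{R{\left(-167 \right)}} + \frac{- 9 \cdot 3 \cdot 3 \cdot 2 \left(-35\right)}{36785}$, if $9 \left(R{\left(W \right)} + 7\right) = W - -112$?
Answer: $- \frac{57160539}{124018} \approx -460.91$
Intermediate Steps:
$R{\left(W \right)} = \frac{49}{9} + \frac{W}{9}$ ($R{\left(W \right)} = -7 + \frac{W - -112}{9} = -7 + \frac{W + 112}{9} = -7 + \frac{112 + W}{9} = -7 + \left(\frac{112}{9} + \frac{W}{9}\right) = \frac{49}{9} + \frac{W}{9}$)
$o{\left(z \right)} = \left(-44 + z\right) \left(-16 + z\right)$ ($o{\left(z \right)} = \left(-16 + z\right) \left(-44 + z\right) = \left(-44 + z\right) \left(-16 + z\right)$)
$\frac{o{\left(109 \right)}}{R{\left(-167 \right)}} + \frac{- 9 \cdot 3 \cdot 3 \cdot 2 \left(-35\right)}{36785} = \frac{704 + 109^{2} - 6540}{\frac{49}{9} + \frac{1}{9} \left(-167\right)} + \frac{- 9 \cdot 3 \cdot 3 \cdot 2 \left(-35\right)}{36785} = \frac{704 + 11881 - 6540}{\frac{49}{9} - \frac{167}{9}} + - 9 \cdot 9 \cdot 2 \left(-35\right) \frac{1}{36785} = \frac{6045}{- \frac{118}{9}} + \left(-9\right) 18 \left(-35\right) \frac{1}{36785} = 6045 \left(- \frac{9}{118}\right) + \left(-162\right) \left(-35\right) \frac{1}{36785} = - \frac{54405}{118} + 5670 \cdot \frac{1}{36785} = - \frac{54405}{118} + \frac{162}{1051} = - \frac{57160539}{124018}$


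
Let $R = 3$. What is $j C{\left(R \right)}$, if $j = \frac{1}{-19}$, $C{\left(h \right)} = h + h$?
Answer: $- \frac{6}{19} \approx -0.31579$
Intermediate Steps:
$C{\left(h \right)} = 2 h$
$j = - \frac{1}{19} \approx -0.052632$
$j C{\left(R \right)} = - \frac{2 \cdot 3}{19} = \left(- \frac{1}{19}\right) 6 = - \frac{6}{19}$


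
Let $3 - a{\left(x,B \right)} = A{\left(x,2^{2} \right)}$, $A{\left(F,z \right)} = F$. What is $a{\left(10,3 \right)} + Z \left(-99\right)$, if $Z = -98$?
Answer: $9695$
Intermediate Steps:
$a{\left(x,B \right)} = 3 - x$
$a{\left(10,3 \right)} + Z \left(-99\right) = \left(3 - 10\right) - -9702 = \left(3 - 10\right) + 9702 = -7 + 9702 = 9695$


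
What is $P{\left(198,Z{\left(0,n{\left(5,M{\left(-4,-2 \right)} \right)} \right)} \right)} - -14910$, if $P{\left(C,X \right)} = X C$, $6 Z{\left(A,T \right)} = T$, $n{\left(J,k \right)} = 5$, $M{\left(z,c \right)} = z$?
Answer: $15075$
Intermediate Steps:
$Z{\left(A,T \right)} = \frac{T}{6}$
$P{\left(C,X \right)} = C X$
$P{\left(198,Z{\left(0,n{\left(5,M{\left(-4,-2 \right)} \right)} \right)} \right)} - -14910 = 198 \cdot \frac{1}{6} \cdot 5 - -14910 = 198 \cdot \frac{5}{6} + 14910 = 165 + 14910 = 15075$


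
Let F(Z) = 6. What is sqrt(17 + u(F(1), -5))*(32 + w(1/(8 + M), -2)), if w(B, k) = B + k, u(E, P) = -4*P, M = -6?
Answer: 61*sqrt(37)/2 ≈ 185.52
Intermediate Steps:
sqrt(17 + u(F(1), -5))*(32 + w(1/(8 + M), -2)) = sqrt(17 - 4*(-5))*(32 + (1/(8 - 6) - 2)) = sqrt(17 + 20)*(32 + (1/2 - 2)) = sqrt(37)*(32 + (1/2 - 2)) = sqrt(37)*(32 - 3/2) = sqrt(37)*(61/2) = 61*sqrt(37)/2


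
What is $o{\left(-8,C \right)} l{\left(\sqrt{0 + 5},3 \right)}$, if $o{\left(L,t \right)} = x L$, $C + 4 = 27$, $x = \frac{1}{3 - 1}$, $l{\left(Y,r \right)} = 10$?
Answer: $-40$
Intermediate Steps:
$x = \frac{1}{2} \approx 0.5$
$C = 23$ ($C = -4 + 27 = 23$)
$o{\left(L,t \right)} = \frac{L}{2}$
$o{\left(-8,C \right)} l{\left(\sqrt{0 + 5},3 \right)} = \frac{1}{2} \left(-8\right) 10 = \left(-4\right) 10 = -40$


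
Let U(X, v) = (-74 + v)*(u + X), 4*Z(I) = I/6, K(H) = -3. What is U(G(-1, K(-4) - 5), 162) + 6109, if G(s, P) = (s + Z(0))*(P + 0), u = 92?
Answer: 14909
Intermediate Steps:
Z(I) = I/24 (Z(I) = (I/6)/4 = I/24)
G(s, P) = P*s (G(s, P) = (s + (1/24)*0)*(P + 0) = (s + 0)*P = s*P = P*s)
U(X, v) = (-74 + v)*(92 + X)
U(G(-1, K(-4) - 5), 162) + 6109 = (-6808 - 74*(-3 - 5)*(-1) + 92*162 + ((-3 - 5)*(-1))*162) + 6109 = (-6808 - (-592)*(-1) + 14904 - 8*(-1)*162) + 6109 = (-6808 - 74*8 + 14904 + 8*162) + 6109 = (-6808 - 592 + 14904 + 1296) + 6109 = 8800 + 6109 = 14909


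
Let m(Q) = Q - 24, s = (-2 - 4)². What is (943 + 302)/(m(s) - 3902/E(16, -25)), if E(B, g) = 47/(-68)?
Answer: 11703/53180 ≈ 0.22006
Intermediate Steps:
s = 36 (s = (-6)² = 36)
E(B, g) = -47/68 (E(B, g) = 47*(-1/68) = -47/68)
m(Q) = -24 + Q
(943 + 302)/(m(s) - 3902/E(16, -25)) = (943 + 302)/((-24 + 36) - 3902/(-47/68)) = 1245/(12 - 3902*(-68/47)) = 1245/(12 + 265336/47) = 1245/(265900/47) = 1245*(47/265900) = 11703/53180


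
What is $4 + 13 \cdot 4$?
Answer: $56$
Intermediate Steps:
$4 + 13 \cdot 4 = 4 + 52 = 56$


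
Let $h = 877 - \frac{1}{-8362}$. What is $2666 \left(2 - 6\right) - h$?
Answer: $- \frac{96505843}{8362} \approx -11541.0$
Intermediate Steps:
$h = \frac{7333475}{8362}$ ($h = 877 - - \frac{1}{8362} = 877 + \frac{1}{8362} = \frac{7333475}{8362} \approx 877.0$)
$2666 \left(2 - 6\right) - h = 2666 \left(2 - 6\right) - \frac{7333475}{8362} = 2666 \left(-4\right) - \frac{7333475}{8362} = -10664 - \frac{7333475}{8362} = - \frac{96505843}{8362}$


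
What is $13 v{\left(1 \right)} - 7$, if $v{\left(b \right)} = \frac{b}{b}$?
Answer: $6$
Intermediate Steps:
$v{\left(b \right)} = 1$
$13 v{\left(1 \right)} - 7 = 13 \cdot 1 - 7 = 13 - 7 = 6$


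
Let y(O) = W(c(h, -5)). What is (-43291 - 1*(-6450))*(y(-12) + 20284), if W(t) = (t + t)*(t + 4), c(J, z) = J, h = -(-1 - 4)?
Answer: -750598534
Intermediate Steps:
h = 5 (h = -1*(-5) = 5)
W(t) = 2*t*(4 + t) (W(t) = (2*t)*(4 + t) = 2*t*(4 + t))
y(O) = 90 (y(O) = 2*5*(4 + 5) = 2*5*9 = 90)
(-43291 - 1*(-6450))*(y(-12) + 20284) = (-43291 - 1*(-6450))*(90 + 20284) = (-43291 + 6450)*20374 = -36841*20374 = -750598534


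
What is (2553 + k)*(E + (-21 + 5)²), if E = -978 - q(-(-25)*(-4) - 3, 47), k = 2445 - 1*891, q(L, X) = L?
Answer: -2542233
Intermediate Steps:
k = 1554 (k = 2445 - 891 = 1554)
E = -875 (E = -978 - (-(-25)*(-4) - 3) = -978 - (-5*20 - 3) = -978 - (-100 - 3) = -978 - 1*(-103) = -978 + 103 = -875)
(2553 + k)*(E + (-21 + 5)²) = (2553 + 1554)*(-875 + (-21 + 5)²) = 4107*(-875 + (-16)²) = 4107*(-875 + 256) = 4107*(-619) = -2542233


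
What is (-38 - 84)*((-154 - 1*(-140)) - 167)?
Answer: 22082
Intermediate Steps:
(-38 - 84)*((-154 - 1*(-140)) - 167) = -122*((-154 + 140) - 167) = -122*(-14 - 167) = -122*(-181) = 22082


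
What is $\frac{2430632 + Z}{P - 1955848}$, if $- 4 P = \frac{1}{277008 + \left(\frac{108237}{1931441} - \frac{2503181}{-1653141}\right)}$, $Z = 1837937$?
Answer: $- \frac{15101789559783535491025336}{6919603479980559673777093} \approx -2.1825$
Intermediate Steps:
$P = - \frac{3192944306181}{3537904520176090744}$ ($P = - \frac{1}{4 \left(277008 + \left(\frac{108237}{1931441} - \frac{2503181}{-1653141}\right)\right)} = - \frac{1}{4 \left(277008 + \left(108237 \cdot \frac{1}{1931441} - - \frac{2503181}{1653141}\right)\right)} = - \frac{1}{4 \left(277008 + \left(\frac{108237}{1931441} + \frac{2503181}{1653141}\right)\right)} = - \frac{1}{4 \left(277008 + \frac{5013677436238}{3192944306181}\right)} = - \frac{1}{4 \cdot \frac{884476130044022686}{3192944306181}} = \left(- \frac{1}{4}\right) \frac{3192944306181}{884476130044022686} = - \frac{3192944306181}{3537904520176090744} \approx -9.025 \cdot 10^{-7}$)
$\frac{2430632 + Z}{P - 1955848} = \frac{2430632 + 1837937}{- \frac{3192944306181}{3537904520176090744} - 1955848} = \frac{4268569}{- \frac{6919603479980559673777093}{3537904520176090744}} = 4268569 \left(- \frac{3537904520176090744}{6919603479980559673777093}\right) = - \frac{15101789559783535491025336}{6919603479980559673777093}$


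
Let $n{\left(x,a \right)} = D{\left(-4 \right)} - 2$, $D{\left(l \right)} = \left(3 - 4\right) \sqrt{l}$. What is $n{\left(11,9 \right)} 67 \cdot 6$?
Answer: $-804 - 804 i \approx -804.0 - 804.0 i$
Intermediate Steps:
$D{\left(l \right)} = - \sqrt{l}$
$n{\left(x,a \right)} = -2 - 2 i$ ($n{\left(x,a \right)} = - \sqrt{-4} - 2 = - 2 i - 2 = -2 - 2 i$)
$n{\left(11,9 \right)} 67 \cdot 6 = \left(-2 - 2 i\right) 67 \cdot 6 = \left(-134 - 134 i\right) 6 = -804 - 804 i$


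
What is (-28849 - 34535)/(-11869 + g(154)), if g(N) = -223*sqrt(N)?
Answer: 22797112/4036815 - 4711544*sqrt(154)/44404965 ≈ 4.3306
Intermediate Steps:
(-28849 - 34535)/(-11869 + g(154)) = (-28849 - 34535)/(-11869 - 223*sqrt(154)) = -63384/(-11869 - 223*sqrt(154))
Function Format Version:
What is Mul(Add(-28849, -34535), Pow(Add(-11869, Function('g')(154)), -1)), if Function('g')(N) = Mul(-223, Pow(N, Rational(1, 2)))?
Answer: Add(Rational(22797112, 4036815), Mul(Rational(-4711544, 44404965), Pow(154, Rational(1, 2)))) ≈ 4.3306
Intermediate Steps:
Mul(Add(-28849, -34535), Pow(Add(-11869, Function('g')(154)), -1)) = Mul(Add(-28849, -34535), Pow(Add(-11869, Mul(-223, Pow(154, Rational(1, 2)))), -1)) = Mul(-63384, Pow(Add(-11869, Mul(-223, Pow(154, Rational(1, 2)))), -1))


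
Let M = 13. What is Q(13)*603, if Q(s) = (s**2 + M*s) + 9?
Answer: 209241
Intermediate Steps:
Q(s) = 9 + s**2 + 13*s (Q(s) = (s**2 + 13*s) + 9 = 9 + s**2 + 13*s)
Q(13)*603 = (9 + 13**2 + 13*13)*603 = (9 + 169 + 169)*603 = 347*603 = 209241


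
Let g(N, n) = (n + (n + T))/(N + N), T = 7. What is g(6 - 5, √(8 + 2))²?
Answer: 89/4 + 7*√10 ≈ 44.386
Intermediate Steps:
g(N, n) = (7 + 2*n)/(2*N) (g(N, n) = (n + (n + 7))/(N + N) = (n + (7 + n))/((2*N)) = (7 + 2*n)*(1/(2*N)) = (7 + 2*n)/(2*N))
g(6 - 5, √(8 + 2))² = ((7/2 + √(8 + 2))/(6 - 5))² = ((7/2 + √10)/1)² = (1*(7/2 + √10))² = (7/2 + √10)²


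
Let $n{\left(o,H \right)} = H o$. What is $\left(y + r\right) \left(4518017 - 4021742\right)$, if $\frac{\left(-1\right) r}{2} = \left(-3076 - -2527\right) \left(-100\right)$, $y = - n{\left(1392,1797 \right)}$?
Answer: $-1295885190600$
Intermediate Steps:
$y = -2501424$ ($y = - 1797 \cdot 1392 = \left(-1\right) 2501424 = -2501424$)
$r = -109800$ ($r = - 2 \left(-3076 - -2527\right) \left(-100\right) = - 2 \left(-3076 + 2527\right) \left(-100\right) = - 2 \left(\left(-549\right) \left(-100\right)\right) = \left(-2\right) 54900 = -109800$)
$\left(y + r\right) \left(4518017 - 4021742\right) = \left(-2501424 - 109800\right) \left(4518017 - 4021742\right) = \left(-2611224\right) 496275 = -1295885190600$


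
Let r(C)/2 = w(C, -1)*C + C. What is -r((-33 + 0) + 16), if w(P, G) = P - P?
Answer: 34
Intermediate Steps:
w(P, G) = 0
r(C) = 2*C (r(C) = 2*(0*C + C) = 2*(0 + C) = 2*C)
-r((-33 + 0) + 16) = -2*((-33 + 0) + 16) = -2*(-33 + 16) = -2*(-17) = -1*(-34) = 34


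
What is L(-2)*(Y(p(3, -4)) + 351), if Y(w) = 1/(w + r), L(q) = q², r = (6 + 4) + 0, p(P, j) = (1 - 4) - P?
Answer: 1405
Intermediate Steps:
p(P, j) = -3 - P
r = 10 (r = 10 + 0 = 10)
Y(w) = 1/(10 + w) (Y(w) = 1/(w + 10) = 1/(10 + w))
L(-2)*(Y(p(3, -4)) + 351) = (-2)²*(1/(10 + (-3 - 1*3)) + 351) = 4*(1/(10 + (-3 - 3)) + 351) = 4*(1/(10 - 6) + 351) = 4*(1/4 + 351) = 4*(¼ + 351) = 4*(1405/4) = 1405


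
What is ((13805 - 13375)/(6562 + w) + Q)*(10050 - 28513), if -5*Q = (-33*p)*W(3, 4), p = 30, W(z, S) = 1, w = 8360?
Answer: -27278953259/7461 ≈ -3.6562e+6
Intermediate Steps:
Q = 198 (Q = -(-33*30)/5 = -(-198) = -1/5*(-990) = 198)
((13805 - 13375)/(6562 + w) + Q)*(10050 - 28513) = ((13805 - 13375)/(6562 + 8360) + 198)*(10050 - 28513) = (430/14922 + 198)*(-18463) = (430*(1/14922) + 198)*(-18463) = (215/7461 + 198)*(-18463) = (1477493/7461)*(-18463) = -27278953259/7461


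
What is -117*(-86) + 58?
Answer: 10120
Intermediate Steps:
-117*(-86) + 58 = 10062 + 58 = 10120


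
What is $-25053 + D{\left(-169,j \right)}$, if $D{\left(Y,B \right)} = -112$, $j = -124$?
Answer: $-25165$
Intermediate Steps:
$-25053 + D{\left(-169,j \right)} = -25053 - 112 = -25165$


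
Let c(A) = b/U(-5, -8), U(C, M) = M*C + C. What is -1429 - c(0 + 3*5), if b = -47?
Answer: -49968/35 ≈ -1427.7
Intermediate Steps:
U(C, M) = C + C*M (U(C, M) = C*M + C = C + C*M)
c(A) = -47/35 (c(A) = -47*(-1/(5*(1 - 8))) = -47/((-5*(-7))) = -47/35)
-1429 - c(0 + 3*5) = -1429 - 1*(-47/35) = -1429 + 47/35 = -49968/35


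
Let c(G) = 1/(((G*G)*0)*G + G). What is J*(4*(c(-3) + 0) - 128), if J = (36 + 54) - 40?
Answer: -19400/3 ≈ -6466.7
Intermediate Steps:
c(G) = 1/G (c(G) = 1/((G²*0)*G + G) = 1/(0*G + G) = 1/(0 + G) = 1/G)
J = 50 (J = 90 - 40 = 50)
J*(4*(c(-3) + 0) - 128) = 50*(4*(1/(-3) + 0) - 128) = 50*(4*(-⅓ + 0) - 128) = 50*(4*(-⅓) - 128) = 50*(-4/3 - 128) = 50*(-388/3) = -19400/3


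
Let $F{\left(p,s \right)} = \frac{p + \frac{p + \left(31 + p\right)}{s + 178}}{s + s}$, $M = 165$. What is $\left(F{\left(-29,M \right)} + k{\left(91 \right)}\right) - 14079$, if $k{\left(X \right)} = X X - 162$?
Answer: $- \frac{337311187}{56595} \approx -5960.1$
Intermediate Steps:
$F{\left(p,s \right)} = \frac{p + \frac{31 + 2 p}{178 + s}}{2 s}$
$k{\left(X \right)} = -162 + X^{2}$ ($k{\left(X \right)} = X^{2} - 162 = -162 + X^{2}$)
$\left(F{\left(-29,M \right)} + k{\left(91 \right)}\right) - 14079 = \left(\frac{31 + 180 \left(-29\right) - 4785}{2 \cdot 165 \left(178 + 165\right)} - \left(162 - 91^{2}\right)\right) - 14079 = \left(\frac{1}{2} \cdot \frac{1}{165} \cdot \frac{1}{343} \left(31 - 5220 - 4785\right) + \left(-162 + 8281\right)\right) - 14079 = \left(\frac{1}{2} \cdot \frac{1}{165} \cdot \frac{1}{343} \left(-9974\right) + 8119\right) - 14079 = \left(- \frac{4987}{56595} + 8119\right) - 14079 = \frac{459489818}{56595} - 14079 = - \frac{337311187}{56595}$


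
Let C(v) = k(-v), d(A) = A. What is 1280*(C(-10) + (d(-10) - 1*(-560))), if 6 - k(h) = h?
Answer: 698880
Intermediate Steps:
k(h) = 6 - h
C(v) = 6 + v (C(v) = 6 - (-1)*v = 6 + v)
1280*(C(-10) + (d(-10) - 1*(-560))) = 1280*((6 - 10) + (-10 - 1*(-560))) = 1280*(-4 + (-10 + 560)) = 1280*(-4 + 550) = 1280*546 = 698880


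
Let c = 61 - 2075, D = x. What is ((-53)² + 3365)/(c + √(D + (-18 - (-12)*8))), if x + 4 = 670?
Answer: -3108609/1013863 - 3087*√186/1013863 ≈ -3.1076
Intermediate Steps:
x = 666 (x = -4 + 670 = 666)
D = 666
c = -2014
((-53)² + 3365)/(c + √(D + (-18 - (-12)*8))) = ((-53)² + 3365)/(-2014 + √(666 + (-18 - (-12)*8))) = (2809 + 3365)/(-2014 + √(666 + (-18 - 6*(-16)))) = 6174/(-2014 + √(666 + (-18 + 96))) = 6174/(-2014 + √(666 + 78)) = 6174/(-2014 + √744) = 6174/(-2014 + 2*√186)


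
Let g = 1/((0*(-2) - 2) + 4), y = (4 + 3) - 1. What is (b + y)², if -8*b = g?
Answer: 9025/256 ≈ 35.254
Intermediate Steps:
y = 6 (y = 7 - 1 = 6)
g = ½ (g = 1/((0 - 2) + 4) = 1/(-2 + 4) = 1/2 = ½ ≈ 0.50000)
b = -1/16 (b = -⅛*½ = -1/16 ≈ -0.062500)
(b + y)² = (-1/16 + 6)² = (95/16)² = 9025/256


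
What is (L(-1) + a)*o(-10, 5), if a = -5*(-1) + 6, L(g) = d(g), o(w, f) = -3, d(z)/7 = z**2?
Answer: -54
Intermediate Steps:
d(z) = 7*z**2
L(g) = 7*g**2
a = 11 (a = 5 + 6 = 11)
(L(-1) + a)*o(-10, 5) = (7*(-1)**2 + 11)*(-3) = (7*1 + 11)*(-3) = (7 + 11)*(-3) = 18*(-3) = -54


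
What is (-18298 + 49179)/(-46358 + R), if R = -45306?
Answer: -30881/91664 ≈ -0.33689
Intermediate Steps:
(-18298 + 49179)/(-46358 + R) = (-18298 + 49179)/(-46358 - 45306) = 30881/(-91664) = 30881*(-1/91664) = -30881/91664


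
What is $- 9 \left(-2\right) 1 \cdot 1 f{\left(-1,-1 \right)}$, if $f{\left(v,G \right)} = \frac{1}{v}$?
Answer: $-18$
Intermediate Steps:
$- 9 \left(-2\right) 1 \cdot 1 f{\left(-1,-1 \right)} = \frac{\left(-9\right) \left(-2\right) 1 \cdot 1}{-1} = - 9 \left(\left(-2\right) 1\right) \left(-1\right) = \left(-9\right) \left(-2\right) \left(-1\right) = 18 \left(-1\right) = -18$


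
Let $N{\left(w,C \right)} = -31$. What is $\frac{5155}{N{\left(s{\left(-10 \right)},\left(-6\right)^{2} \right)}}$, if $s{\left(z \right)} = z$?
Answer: $- \frac{5155}{31} \approx -166.29$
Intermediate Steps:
$\frac{5155}{N{\left(s{\left(-10 \right)},\left(-6\right)^{2} \right)}} = \frac{5155}{-31} = 5155 \left(- \frac{1}{31}\right) = - \frac{5155}{31}$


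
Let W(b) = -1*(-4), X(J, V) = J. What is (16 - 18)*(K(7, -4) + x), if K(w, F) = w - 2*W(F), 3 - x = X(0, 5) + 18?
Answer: 32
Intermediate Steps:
x = -15 (x = 3 - (0 + 18) = 3 - 1*18 = 3 - 18 = -15)
W(b) = 4
K(w, F) = -8 + w (K(w, F) = w - 2*4 = w - 8 = -8 + w)
(16 - 18)*(K(7, -4) + x) = (16 - 18)*((-8 + 7) - 15) = -2*(-1 - 15) = -2*(-16) = 32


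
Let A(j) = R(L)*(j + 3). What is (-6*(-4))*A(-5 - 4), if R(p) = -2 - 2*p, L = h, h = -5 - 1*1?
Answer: -1440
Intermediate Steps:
h = -6 (h = -5 - 1 = -6)
L = -6
A(j) = 30 + 10*j (A(j) = (-2 - 2*(-6))*(j + 3) = (-2 + 12)*(3 + j) = 10*(3 + j) = 30 + 10*j)
(-6*(-4))*A(-5 - 4) = (-6*(-4))*(30 + 10*(-5 - 4)) = 24*(30 + 10*(-9)) = 24*(30 - 90) = 24*(-60) = -1440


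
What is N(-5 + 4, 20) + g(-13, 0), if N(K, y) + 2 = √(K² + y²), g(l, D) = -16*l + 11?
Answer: 217 + √401 ≈ 237.02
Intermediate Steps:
g(l, D) = 11 - 16*l
N(K, y) = -2 + √(K² + y²)
N(-5 + 4, 20) + g(-13, 0) = (-2 + √((-5 + 4)² + 20²)) + (11 - 16*(-13)) = (-2 + √((-1)² + 400)) + (11 + 208) = (-2 + √(1 + 400)) + 219 = (-2 + √401) + 219 = 217 + √401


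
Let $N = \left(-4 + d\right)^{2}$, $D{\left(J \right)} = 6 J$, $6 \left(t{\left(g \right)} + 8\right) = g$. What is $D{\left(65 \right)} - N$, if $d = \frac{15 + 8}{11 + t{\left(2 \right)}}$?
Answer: $\frac{38159}{100} \approx 381.59$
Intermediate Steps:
$t{\left(g \right)} = -8 + \frac{g}{6}$
$d = \frac{69}{10}$ ($d = \frac{15 + 8}{11 + \left(-8 + \frac{1}{6} \cdot 2\right)} = \frac{23}{11 + \left(-8 + \frac{1}{3}\right)} = \frac{23}{11 - \frac{23}{3}} = \frac{23}{\frac{10}{3}} = 23 \cdot \frac{3}{10} = \frac{69}{10} \approx 6.9$)
$N = \frac{841}{100}$ ($N = \left(-4 + \frac{69}{10}\right)^{2} = \left(\frac{29}{10}\right)^{2} = \frac{841}{100} \approx 8.41$)
$D{\left(65 \right)} - N = 6 \cdot 65 - \frac{841}{100} = 390 - \frac{841}{100} = \frac{38159}{100}$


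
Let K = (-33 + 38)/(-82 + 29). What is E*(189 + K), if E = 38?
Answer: 380456/53 ≈ 7178.4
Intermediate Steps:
K = -5/53 (K = 5/(-53) = 5*(-1/53) = -5/53 ≈ -0.094340)
E*(189 + K) = 38*(189 - 5/53) = 38*(10012/53) = 380456/53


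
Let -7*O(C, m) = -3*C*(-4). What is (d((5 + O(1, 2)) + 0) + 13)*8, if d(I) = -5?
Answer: 64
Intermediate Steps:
O(C, m) = -12*C/7 (O(C, m) = -(-3*C)*(-4)/7 = -12*C/7)
(d((5 + O(1, 2)) + 0) + 13)*8 = (-5 + 13)*8 = 8*8 = 64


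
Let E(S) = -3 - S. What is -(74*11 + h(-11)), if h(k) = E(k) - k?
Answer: -833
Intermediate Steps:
h(k) = -3 - 2*k (h(k) = (-3 - k) - k = -3 - 2*k)
-(74*11 + h(-11)) = -(74*11 + (-3 - 2*(-11))) = -(814 + (-3 + 22)) = -(814 + 19) = -1*833 = -833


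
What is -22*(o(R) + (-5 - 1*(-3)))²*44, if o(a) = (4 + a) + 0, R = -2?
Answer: 0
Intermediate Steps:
o(a) = 4 + a
-22*(o(R) + (-5 - 1*(-3)))²*44 = -22*((4 - 2) + (-5 - 1*(-3)))²*44 = -22*(2 + (-5 + 3))²*44 = -22*(2 - 2)²*44 = -22*0²*44 = -22*0*44 = 0*44 = 0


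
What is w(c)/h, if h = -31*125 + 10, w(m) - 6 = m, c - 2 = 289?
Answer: -297/3865 ≈ -0.076844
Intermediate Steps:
c = 291 (c = 2 + 289 = 291)
w(m) = 6 + m
h = -3865 (h = -3875 + 10 = -3865)
w(c)/h = (6 + 291)/(-3865) = 297*(-1/3865) = -297/3865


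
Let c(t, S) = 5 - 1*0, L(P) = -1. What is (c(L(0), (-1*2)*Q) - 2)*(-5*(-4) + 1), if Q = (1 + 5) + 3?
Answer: 63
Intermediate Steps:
Q = 9 (Q = 6 + 3 = 9)
c(t, S) = 5 (c(t, S) = 5 + 0 = 5)
(c(L(0), (-1*2)*Q) - 2)*(-5*(-4) + 1) = (5 - 2)*(-5*(-4) + 1) = 3*(20 + 1) = 3*21 = 63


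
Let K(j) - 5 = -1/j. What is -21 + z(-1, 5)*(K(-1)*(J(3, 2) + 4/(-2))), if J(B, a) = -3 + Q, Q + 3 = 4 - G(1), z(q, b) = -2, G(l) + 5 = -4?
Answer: -81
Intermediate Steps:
G(l) = -9 (G(l) = -5 - 4 = -9)
K(j) = 5 - 1/j
Q = 10 (Q = -3 + (4 - 1*(-9)) = -3 + (4 + 9) = -3 + 13 = 10)
J(B, a) = 7 (J(B, a) = -3 + 10 = 7)
-21 + z(-1, 5)*(K(-1)*(J(3, 2) + 4/(-2))) = -21 - 2*(5 - 1/(-1))*(7 + 4/(-2)) = -21 - 2*(5 - 1*(-1))*(7 + 4*(-½)) = -21 - 2*(5 + 1)*(7 - 2) = -21 - 12*5 = -21 - 2*30 = -21 - 60 = -81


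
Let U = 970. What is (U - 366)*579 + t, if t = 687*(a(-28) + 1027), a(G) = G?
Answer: 1036029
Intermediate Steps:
t = 686313 (t = 687*(-28 + 1027) = 687*999 = 686313)
(U - 366)*579 + t = (970 - 366)*579 + 686313 = 604*579 + 686313 = 349716 + 686313 = 1036029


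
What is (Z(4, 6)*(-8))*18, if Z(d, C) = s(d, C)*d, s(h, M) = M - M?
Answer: 0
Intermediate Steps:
s(h, M) = 0
Z(d, C) = 0 (Z(d, C) = 0*d = 0)
(Z(4, 6)*(-8))*18 = (0*(-8))*18 = 0*18 = 0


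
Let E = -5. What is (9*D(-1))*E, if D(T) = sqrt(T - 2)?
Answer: -45*I*sqrt(3) ≈ -77.942*I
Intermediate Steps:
D(T) = sqrt(-2 + T)
(9*D(-1))*E = (9*sqrt(-2 - 1))*(-5) = (9*sqrt(-3))*(-5) = (9*(I*sqrt(3)))*(-5) = (9*I*sqrt(3))*(-5) = -45*I*sqrt(3)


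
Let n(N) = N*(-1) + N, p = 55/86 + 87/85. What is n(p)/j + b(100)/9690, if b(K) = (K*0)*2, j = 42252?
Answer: 0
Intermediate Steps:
p = 12157/7310 (p = 55*(1/86) + 87*(1/85) = 55/86 + 87/85 = 12157/7310 ≈ 1.6631)
n(N) = 0 (n(N) = -N + N = 0)
b(K) = 0 (b(K) = 0*2 = 0)
n(p)/j + b(100)/9690 = 0/42252 + 0/9690 = 0*(1/42252) + 0*(1/9690) = 0 + 0 = 0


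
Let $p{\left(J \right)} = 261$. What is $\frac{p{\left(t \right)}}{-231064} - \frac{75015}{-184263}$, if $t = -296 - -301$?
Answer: $\frac{338924967}{834834232} \approx 0.40598$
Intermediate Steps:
$t = 5$ ($t = -296 + 301 = 5$)
$\frac{p{\left(t \right)}}{-231064} - \frac{75015}{-184263} = \frac{261}{-231064} - \frac{75015}{-184263} = 261 \left(- \frac{1}{231064}\right) - - \frac{25005}{61421} = - \frac{261}{231064} + \frac{25005}{61421} = \frac{338924967}{834834232}$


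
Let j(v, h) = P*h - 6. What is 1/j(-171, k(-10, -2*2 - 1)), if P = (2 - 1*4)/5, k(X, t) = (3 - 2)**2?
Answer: -5/32 ≈ -0.15625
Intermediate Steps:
k(X, t) = 1 (k(X, t) = 1**2 = 1)
P = -2/5 (P = (2 - 4)*(1/5) = -2*1/5 = -2/5 ≈ -0.40000)
j(v, h) = -6 - 2*h/5 (j(v, h) = -2*h/5 - 6 = -6 - 2*h/5)
1/j(-171, k(-10, -2*2 - 1)) = 1/(-6 - 2/5*1) = 1/(-6 - 2/5) = 1/(-32/5) = -5/32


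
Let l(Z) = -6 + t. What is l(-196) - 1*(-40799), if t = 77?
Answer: 40870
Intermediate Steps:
l(Z) = 71 (l(Z) = -6 + 77 = 71)
l(-196) - 1*(-40799) = 71 - 1*(-40799) = 71 + 40799 = 40870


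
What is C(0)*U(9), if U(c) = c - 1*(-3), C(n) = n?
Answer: 0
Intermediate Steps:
U(c) = 3 + c (U(c) = c + 3 = 3 + c)
C(0)*U(9) = 0*(3 + 9) = 0*12 = 0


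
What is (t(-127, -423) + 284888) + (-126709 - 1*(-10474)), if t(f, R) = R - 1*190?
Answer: 168040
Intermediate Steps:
t(f, R) = -190 + R (t(f, R) = R - 190 = -190 + R)
(t(-127, -423) + 284888) + (-126709 - 1*(-10474)) = ((-190 - 423) + 284888) + (-126709 - 1*(-10474)) = (-613 + 284888) + (-126709 + 10474) = 284275 - 116235 = 168040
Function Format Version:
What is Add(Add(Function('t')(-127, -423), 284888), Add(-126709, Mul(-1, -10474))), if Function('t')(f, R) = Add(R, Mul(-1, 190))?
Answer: 168040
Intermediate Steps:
Function('t')(f, R) = Add(-190, R) (Function('t')(f, R) = Add(R, -190) = Add(-190, R))
Add(Add(Function('t')(-127, -423), 284888), Add(-126709, Mul(-1, -10474))) = Add(Add(Add(-190, -423), 284888), Add(-126709, Mul(-1, -10474))) = Add(Add(-613, 284888), Add(-126709, 10474)) = Add(284275, -116235) = 168040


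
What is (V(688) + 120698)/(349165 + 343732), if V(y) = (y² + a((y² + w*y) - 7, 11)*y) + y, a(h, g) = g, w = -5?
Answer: 602298/692897 ≈ 0.86925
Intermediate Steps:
V(y) = y² + 12*y (V(y) = (y² + 11*y) + y = y² + 12*y)
(V(688) + 120698)/(349165 + 343732) = (688*(12 + 688) + 120698)/(349165 + 343732) = (688*700 + 120698)/692897 = (481600 + 120698)*(1/692897) = 602298*(1/692897) = 602298/692897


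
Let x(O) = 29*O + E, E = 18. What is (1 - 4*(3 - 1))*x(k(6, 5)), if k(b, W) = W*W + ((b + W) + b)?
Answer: -8652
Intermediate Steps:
k(b, W) = W + W**2 + 2*b (k(b, W) = W**2 + ((W + b) + b) = W**2 + (W + 2*b) = W + W**2 + 2*b)
x(O) = 18 + 29*O (x(O) = 29*O + 18 = 18 + 29*O)
(1 - 4*(3 - 1))*x(k(6, 5)) = (1 - 4*(3 - 1))*(18 + 29*(5 + 5**2 + 2*6)) = (1 - 4*2)*(18 + 29*(5 + 25 + 12)) = (1 - 8)*(18 + 29*42) = -7*(18 + 1218) = -7*1236 = -8652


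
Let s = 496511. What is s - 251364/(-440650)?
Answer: 109393911757/220325 ≈ 4.9651e+5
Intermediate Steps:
s - 251364/(-440650) = 496511 - 251364/(-440650) = 496511 - 251364*(-1/440650) = 496511 + 125682/220325 = 109393911757/220325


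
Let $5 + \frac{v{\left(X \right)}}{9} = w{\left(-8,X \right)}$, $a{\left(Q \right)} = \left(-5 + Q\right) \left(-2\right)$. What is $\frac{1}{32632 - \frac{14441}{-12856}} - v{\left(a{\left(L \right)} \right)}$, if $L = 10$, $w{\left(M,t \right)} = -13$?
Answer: $\frac{67964105002}{419531433} \approx 162.0$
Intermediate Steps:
$a{\left(Q \right)} = 10 - 2 Q$
$v{\left(X \right)} = -162$ ($v{\left(X \right)} = -45 + 9 \left(-13\right) = -45 - 117 = -162$)
$\frac{1}{32632 - \frac{14441}{-12856}} - v{\left(a{\left(L \right)} \right)} = \frac{1}{32632 - \frac{14441}{-12856}} - -162 = \frac{1}{32632 - - \frac{14441}{12856}} + 162 = \frac{1}{32632 + \frac{14441}{12856}} + 162 = \frac{1}{\frac{419531433}{12856}} + 162 = \frac{12856}{419531433} + 162 = \frac{67964105002}{419531433}$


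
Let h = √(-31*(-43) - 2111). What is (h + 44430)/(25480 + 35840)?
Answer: 1481/2044 + I*√778/61320 ≈ 0.72456 + 0.00045487*I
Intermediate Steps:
h = I*√778 (h = √(1333 - 2111) = √(-778) = I*√778 ≈ 27.893*I)
(h + 44430)/(25480 + 35840) = (I*√778 + 44430)/(25480 + 35840) = (44430 + I*√778)/61320 = (44430 + I*√778)*(1/61320) = 1481/2044 + I*√778/61320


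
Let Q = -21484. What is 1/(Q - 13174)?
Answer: -1/34658 ≈ -2.8853e-5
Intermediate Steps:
1/(Q - 13174) = 1/(-21484 - 13174) = 1/(-34658) = -1/34658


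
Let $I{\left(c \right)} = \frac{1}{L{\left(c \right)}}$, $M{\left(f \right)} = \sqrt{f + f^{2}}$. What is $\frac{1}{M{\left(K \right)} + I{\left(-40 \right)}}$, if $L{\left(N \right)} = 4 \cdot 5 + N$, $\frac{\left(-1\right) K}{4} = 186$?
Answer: $\frac{20}{221116799} + \frac{800 \sqrt{138198}}{221116799} \approx 0.0013451$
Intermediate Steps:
$K = -744$ ($K = \left(-4\right) 186 = -744$)
$L{\left(N \right)} = 20 + N$
$I{\left(c \right)} = \frac{1}{20 + c}$
$\frac{1}{M{\left(K \right)} + I{\left(-40 \right)}} = \frac{1}{\sqrt{- 744 \left(1 - 744\right)} + \frac{1}{20 - 40}} = \frac{1}{\sqrt{\left(-744\right) \left(-743\right)} + \frac{1}{-20}} = \frac{1}{\sqrt{552792} - \frac{1}{20}} = \frac{1}{2 \sqrt{138198} - \frac{1}{20}} = \frac{1}{- \frac{1}{20} + 2 \sqrt{138198}}$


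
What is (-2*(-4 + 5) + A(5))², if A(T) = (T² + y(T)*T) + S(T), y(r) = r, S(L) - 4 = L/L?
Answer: 2809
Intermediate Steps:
S(L) = 5 (S(L) = 4 + L/L = 4 + 1 = 5)
A(T) = 5 + 2*T² (A(T) = (T² + T*T) + 5 = (T² + T²) + 5 = 2*T² + 5 = 5 + 2*T²)
(-2*(-4 + 5) + A(5))² = (-2*(-4 + 5) + (5 + 2*5²))² = (-2*1 + (5 + 2*25))² = (-2 + (5 + 50))² = (-2 + 55)² = 53² = 2809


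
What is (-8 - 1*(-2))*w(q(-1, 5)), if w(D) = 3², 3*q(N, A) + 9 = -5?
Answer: -54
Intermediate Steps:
q(N, A) = -14/3 (q(N, A) = -3 + (⅓)*(-5) = -3 - 5/3 = -14/3)
w(D) = 9
(-8 - 1*(-2))*w(q(-1, 5)) = (-8 - 1*(-2))*9 = (-8 + 2)*9 = -6*9 = -54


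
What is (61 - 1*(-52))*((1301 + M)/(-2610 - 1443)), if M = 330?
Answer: -26329/579 ≈ -45.473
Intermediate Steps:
(61 - 1*(-52))*((1301 + M)/(-2610 - 1443)) = (61 - 1*(-52))*((1301 + 330)/(-2610 - 1443)) = (61 + 52)*(1631/(-4053)) = 113*(1631*(-1/4053)) = 113*(-233/579) = -26329/579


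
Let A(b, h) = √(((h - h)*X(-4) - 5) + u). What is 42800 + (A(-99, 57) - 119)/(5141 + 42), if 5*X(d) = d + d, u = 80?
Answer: 221832281/5183 + 5*√3/5183 ≈ 42800.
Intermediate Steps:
X(d) = 2*d/5 (X(d) = (d + d)/5 = (2*d)/5 = 2*d/5)
A(b, h) = 5*√3 (A(b, h) = √(((h - h)*((⅖)*(-4)) - 5) + 80) = √((0*(-8/5) - 5) + 80) = √((0 - 5) + 80) = √(-5 + 80) = √75 = 5*√3)
42800 + (A(-99, 57) - 119)/(5141 + 42) = 42800 + (5*√3 - 119)/(5141 + 42) = 42800 + (-119 + 5*√3)/5183 = 42800 + (-119 + 5*√3)*(1/5183) = 42800 + (-119/5183 + 5*√3/5183) = 221832281/5183 + 5*√3/5183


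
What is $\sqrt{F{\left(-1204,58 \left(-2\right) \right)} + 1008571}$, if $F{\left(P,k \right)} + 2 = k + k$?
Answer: $\sqrt{1008337} \approx 1004.2$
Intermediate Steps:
$F{\left(P,k \right)} = -2 + 2 k$ ($F{\left(P,k \right)} = -2 + \left(k + k\right) = -2 + 2 k$)
$\sqrt{F{\left(-1204,58 \left(-2\right) \right)} + 1008571} = \sqrt{\left(-2 + 2 \cdot 58 \left(-2\right)\right) + 1008571} = \sqrt{\left(-2 + 2 \left(-116\right)\right) + 1008571} = \sqrt{\left(-2 - 232\right) + 1008571} = \sqrt{-234 + 1008571} = \sqrt{1008337}$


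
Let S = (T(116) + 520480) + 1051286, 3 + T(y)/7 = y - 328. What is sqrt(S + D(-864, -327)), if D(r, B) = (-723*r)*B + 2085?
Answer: I*sqrt(202695398) ≈ 14237.0*I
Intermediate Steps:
T(y) = -2317 + 7*y (T(y) = -21 + 7*(y - 328) = -21 + 7*(-328 + y) = -21 + (-2296 + 7*y) = -2317 + 7*y)
D(r, B) = 2085 - 723*B*r (D(r, B) = -723*B*r + 2085 = 2085 - 723*B*r)
S = 1570261 (S = ((-2317 + 7*116) + 520480) + 1051286 = ((-2317 + 812) + 520480) + 1051286 = (-1505 + 520480) + 1051286 = 518975 + 1051286 = 1570261)
sqrt(S + D(-864, -327)) = sqrt(1570261 + (2085 - 723*(-327)*(-864))) = sqrt(1570261 + (2085 - 204267744)) = sqrt(1570261 - 204265659) = sqrt(-202695398) = I*sqrt(202695398)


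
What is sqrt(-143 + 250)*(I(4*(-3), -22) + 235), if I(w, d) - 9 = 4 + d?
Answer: 226*sqrt(107) ≈ 2337.8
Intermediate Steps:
I(w, d) = 13 + d (I(w, d) = 9 + (4 + d) = 13 + d)
sqrt(-143 + 250)*(I(4*(-3), -22) + 235) = sqrt(-143 + 250)*((13 - 22) + 235) = sqrt(107)*(-9 + 235) = sqrt(107)*226 = 226*sqrt(107)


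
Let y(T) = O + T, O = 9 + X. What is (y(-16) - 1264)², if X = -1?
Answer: 1617984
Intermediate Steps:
O = 8 (O = 9 - 1 = 8)
y(T) = 8 + T
(y(-16) - 1264)² = ((8 - 16) - 1264)² = (-8 - 1264)² = (-1272)² = 1617984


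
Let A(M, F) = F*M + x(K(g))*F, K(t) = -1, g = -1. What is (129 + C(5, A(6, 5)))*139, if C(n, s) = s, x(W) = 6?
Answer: 26271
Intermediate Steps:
A(M, F) = 6*F + F*M (A(M, F) = F*M + 6*F = 6*F + F*M)
(129 + C(5, A(6, 5)))*139 = (129 + 5*(6 + 6))*139 = (129 + 5*12)*139 = (129 + 60)*139 = 189*139 = 26271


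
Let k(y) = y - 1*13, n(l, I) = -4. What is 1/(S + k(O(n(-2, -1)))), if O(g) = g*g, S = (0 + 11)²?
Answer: 1/124 ≈ 0.0080645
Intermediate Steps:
S = 121 (S = 11² = 121)
O(g) = g²
k(y) = -13 + y (k(y) = y - 13 = -13 + y)
1/(S + k(O(n(-2, -1)))) = 1/(121 + (-13 + (-4)²)) = 1/(121 + (-13 + 16)) = 1/(121 + 3) = 1/124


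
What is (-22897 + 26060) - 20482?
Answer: -17319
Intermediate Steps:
(-22897 + 26060) - 20482 = 3163 - 20482 = -17319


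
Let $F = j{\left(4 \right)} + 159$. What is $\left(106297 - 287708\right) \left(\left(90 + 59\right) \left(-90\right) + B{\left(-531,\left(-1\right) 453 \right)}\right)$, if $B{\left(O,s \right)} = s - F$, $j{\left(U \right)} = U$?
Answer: $2544470686$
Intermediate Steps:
$F = 163$ ($F = 4 + 159 = 163$)
$B{\left(O,s \right)} = -163 + s$ ($B{\left(O,s \right)} = s - 163 = -163 + s$)
$\left(106297 - 287708\right) \left(\left(90 + 59\right) \left(-90\right) + B{\left(-531,\left(-1\right) 453 \right)}\right) = \left(106297 - 287708\right) \left(\left(90 + 59\right) \left(-90\right) - 616\right) = - 181411 \left(149 \left(-90\right) - 616\right) = - 181411 \left(-13410 - 616\right) = \left(-181411\right) \left(-14026\right) = 2544470686$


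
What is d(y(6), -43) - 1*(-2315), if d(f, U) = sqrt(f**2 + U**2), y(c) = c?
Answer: 2315 + sqrt(1885) ≈ 2358.4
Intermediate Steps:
d(f, U) = sqrt(U**2 + f**2)
d(y(6), -43) - 1*(-2315) = sqrt((-43)**2 + 6**2) - 1*(-2315) = sqrt(1849 + 36) + 2315 = sqrt(1885) + 2315 = 2315 + sqrt(1885)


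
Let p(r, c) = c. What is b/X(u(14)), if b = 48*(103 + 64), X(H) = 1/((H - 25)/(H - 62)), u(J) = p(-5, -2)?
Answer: 13527/4 ≈ 3381.8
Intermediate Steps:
u(J) = -2
X(H) = (-62 + H)/(-25 + H) (X(H) = 1/((-25 + H)/(-62 + H)) = (-62 + H)/(-25 + H))
b = 8016 (b = 48*167 = 8016)
b/X(u(14)) = 8016/(((-62 - 2)/(-25 - 2))) = 8016/((-64/(-27))) = 8016/((-1/27*(-64))) = 8016/(64/27) = 8016*(27/64) = 13527/4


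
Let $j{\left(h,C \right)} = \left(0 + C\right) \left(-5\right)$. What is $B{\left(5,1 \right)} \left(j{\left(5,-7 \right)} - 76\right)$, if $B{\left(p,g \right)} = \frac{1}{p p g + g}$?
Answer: $- \frac{41}{26} \approx -1.5769$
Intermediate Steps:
$j{\left(h,C \right)} = - 5 C$ ($j{\left(h,C \right)} = C \left(-5\right) = - 5 C$)
$B{\left(p,g \right)} = \frac{1}{g + g p^{2}}$ ($B{\left(p,g \right)} = \frac{1}{p^{2} g + g} = \frac{1}{g p^{2} + g} = \frac{1}{g + g p^{2}}$)
$B{\left(5,1 \right)} \left(j{\left(5,-7 \right)} - 76\right) = \frac{1}{1 \left(1 + 5^{2}\right)} \left(\left(-5\right) \left(-7\right) - 76\right) = 1 \frac{1}{1 + 25} \left(35 - 76\right) = 1 \cdot \frac{1}{26} \left(-41\right) = \frac{1}{26} \left(-41\right) = - \frac{41}{26}$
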